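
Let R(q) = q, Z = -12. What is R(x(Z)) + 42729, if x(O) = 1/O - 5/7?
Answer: 3589169/84 ≈ 42728.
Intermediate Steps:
x(O) = -5/7 + 1/O (x(O) = 1/O - 5*1/7 = 1/O - 5/7 = -5/7 + 1/O)
R(x(Z)) + 42729 = (-5/7 + 1/(-12)) + 42729 = (-5/7 - 1/12) + 42729 = -67/84 + 42729 = 3589169/84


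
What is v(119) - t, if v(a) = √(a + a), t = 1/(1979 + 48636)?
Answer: -1/50615 + √238 ≈ 15.427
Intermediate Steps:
t = 1/50615 ≈ 1.9757e-5
v(a) = √2*√a (v(a) = √(2*a) = √2*√a)
v(119) - t = √2*√119 - 1*1/50615 = √238 - 1/50615 = -1/50615 + √238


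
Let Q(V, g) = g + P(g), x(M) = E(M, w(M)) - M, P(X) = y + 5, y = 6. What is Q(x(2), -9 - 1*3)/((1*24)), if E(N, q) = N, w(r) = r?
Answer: -1/24 ≈ -0.041667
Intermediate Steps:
P(X) = 11 (P(X) = 6 + 5 = 11)
x(M) = 0 (x(M) = M - M = 0)
Q(V, g) = 11 + g (Q(V, g) = g + 11 = 11 + g)
Q(x(2), -9 - 1*3)/((1*24)) = (11 + (-9 - 1*3))/((1*24)) = (11 + (-9 - 3))/24 = (11 - 12)*(1/24) = -1*1/24 = -1/24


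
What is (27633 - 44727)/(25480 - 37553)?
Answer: 17094/12073 ≈ 1.4159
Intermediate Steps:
(27633 - 44727)/(25480 - 37553) = -17094/(-12073) = -17094*(-1/12073) = 17094/12073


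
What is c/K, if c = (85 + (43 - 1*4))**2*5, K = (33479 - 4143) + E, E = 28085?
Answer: 76880/57421 ≈ 1.3389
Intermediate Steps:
K = 57421 (K = (33479 - 4143) + 28085 = 29336 + 28085 = 57421)
c = 76880 (c = (85 + (43 - 4))**2*5 = (85 + 39)**2*5 = 124**2*5 = 15376*5 = 76880)
c/K = 76880/57421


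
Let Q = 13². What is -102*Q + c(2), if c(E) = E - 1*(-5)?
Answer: -17231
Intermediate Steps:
c(E) = 5 + E (c(E) = E + 5 = 5 + E)
Q = 169
-102*Q + c(2) = -102*169 + (5 + 2) = -17238 + 7 = -17231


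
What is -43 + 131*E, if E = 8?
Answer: 1005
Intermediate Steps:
-43 + 131*E = -43 + 131*8 = -43 + 1048 = 1005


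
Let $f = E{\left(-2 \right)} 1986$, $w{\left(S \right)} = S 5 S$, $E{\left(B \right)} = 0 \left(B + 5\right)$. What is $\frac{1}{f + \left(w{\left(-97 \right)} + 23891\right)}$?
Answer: $\frac{1}{70936} \approx 1.4097 \cdot 10^{-5}$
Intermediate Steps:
$E{\left(B \right)} = 0$ ($E{\left(B \right)} = 0 \left(5 + B\right) = 0$)
$w{\left(S \right)} = 5 S^{2}$ ($w{\left(S \right)} = 5 S S = 5 S^{2}$)
$f = 0$ ($f = 0 \cdot 1986 = 0$)
$\frac{1}{f + \left(w{\left(-97 \right)} + 23891\right)} = \frac{1}{0 + \left(5 \left(-97\right)^{2} + 23891\right)} = \frac{1}{0 + \left(5 \cdot 9409 + 23891\right)} = \frac{1}{0 + \left(47045 + 23891\right)} = \frac{1}{0 + 70936} = \frac{1}{70936}$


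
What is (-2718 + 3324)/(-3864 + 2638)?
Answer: -303/613 ≈ -0.49429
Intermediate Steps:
(-2718 + 3324)/(-3864 + 2638) = 606/(-1226) = 606*(-1/1226) = -303/613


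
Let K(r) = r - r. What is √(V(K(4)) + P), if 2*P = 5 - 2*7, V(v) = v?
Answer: 3*I*√2/2 ≈ 2.1213*I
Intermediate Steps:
K(r) = 0
P = -9/2 (P = (5 - 2*7)/2 = (5 - 14)/2 = (½)*(-9) = -9/2 ≈ -4.5000)
√(V(K(4)) + P) = √(0 - 9/2) = √(-9/2) = 3*I*√2/2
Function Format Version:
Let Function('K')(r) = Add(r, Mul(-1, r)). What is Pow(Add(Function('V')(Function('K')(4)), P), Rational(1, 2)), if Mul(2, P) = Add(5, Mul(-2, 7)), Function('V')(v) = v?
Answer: Mul(Rational(3, 2), I, Pow(2, Rational(1, 2))) ≈ Mul(2.1213, I)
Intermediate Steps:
Function('K')(r) = 0
P = Rational(-9, 2) (P = Mul(Rational(1, 2), Add(5, Mul(-2, 7))) = Mul(Rational(1, 2), Add(5, -14)) = Mul(Rational(1, 2), -9) = Rational(-9, 2) ≈ -4.5000)
Pow(Add(Function('V')(Function('K')(4)), P), Rational(1, 2)) = Pow(Add(0, Rational(-9, 2)), Rational(1, 2)) = Pow(Rational(-9, 2), Rational(1, 2)) = Mul(Rational(3, 2), I, Pow(2, Rational(1, 2)))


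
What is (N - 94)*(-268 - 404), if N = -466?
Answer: 376320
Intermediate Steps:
(N - 94)*(-268 - 404) = (-466 - 94)*(-268 - 404) = -560*(-672) = 376320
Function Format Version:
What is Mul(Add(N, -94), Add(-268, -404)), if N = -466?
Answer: 376320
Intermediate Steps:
Mul(Add(N, -94), Add(-268, -404)) = Mul(Add(-466, -94), Add(-268, -404)) = Mul(-560, -672) = 376320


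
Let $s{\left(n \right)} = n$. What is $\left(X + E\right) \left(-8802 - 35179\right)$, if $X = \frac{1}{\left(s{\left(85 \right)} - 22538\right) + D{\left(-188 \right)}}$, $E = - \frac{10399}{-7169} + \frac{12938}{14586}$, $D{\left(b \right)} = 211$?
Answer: $- \frac{1207602632235741}{11746363486} \approx -1.0281 \cdot 10^{5}$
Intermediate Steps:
$E = \frac{122216168}{52283517}$ ($E = \left(-10399\right) \left(- \frac{1}{7169}\right) + 12938 \cdot \frac{1}{14586} = \frac{10399}{7169} + \frac{6469}{7293} = \frac{122216168}{52283517} \approx 2.3376$)
$X = - \frac{1}{22242}$ ($X = \frac{1}{\left(85 - 22538\right) + 211} = \frac{1}{-22453 + 211} = \frac{1}{-22242} = - \frac{1}{22242} \approx -4.496 \cdot 10^{-5}$)
$\left(X + E\right) \left(-8802 - 35179\right) = \left(- \frac{1}{22242} + \frac{122216168}{52283517}\right) \left(-8802 - 35179\right) = \frac{27457370961}{11746363486} \left(-43981\right) = - \frac{1207602632235741}{11746363486}$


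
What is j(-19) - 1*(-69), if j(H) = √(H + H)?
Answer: 69 + I*√38 ≈ 69.0 + 6.1644*I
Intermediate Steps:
j(H) = √2*√H (j(H) = √(2*H) = √2*√H)
j(-19) - 1*(-69) = √2*√(-19) - 1*(-69) = √2*(I*√19) + 69 = I*√38 + 69 = 69 + I*√38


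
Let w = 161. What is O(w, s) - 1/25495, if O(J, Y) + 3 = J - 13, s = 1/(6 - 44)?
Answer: 3696774/25495 ≈ 145.00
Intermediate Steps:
s = -1/38 (s = 1/(-38) = -1/38 ≈ -0.026316)
O(J, Y) = -16 + J (O(J, Y) = -3 + (J - 13) = -3 + (-13 + J) = -16 + J)
O(w, s) - 1/25495 = (-16 + 161) - 1/25495 = 145 - 1*1/25495 = 145 - 1/25495 = 3696774/25495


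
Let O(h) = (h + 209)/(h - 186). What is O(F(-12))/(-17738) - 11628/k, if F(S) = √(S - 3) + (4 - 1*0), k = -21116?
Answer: 1708996091403/3103099573378 + 395*I*√15/587819582 ≈ 0.55074 + 2.6025e-6*I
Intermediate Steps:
F(S) = 4 + √(-3 + S) (F(S) = √(-3 + S) + (4 + 0) = √(-3 + S) + 4 = 4 + √(-3 + S))
O(h) = (209 + h)/(-186 + h)
O(F(-12))/(-17738) - 11628/k = ((209 + (4 + √(-3 - 12)))/(-186 + (4 + √(-3 - 12))))/(-17738) - 11628/(-21116) = ((209 + (4 + √(-15)))/(-186 + (4 + √(-15))))*(-1/17738) - 11628*(-1/21116) = ((209 + (4 + I*√15))/(-186 + (4 + I*√15)))*(-1/17738) + 2907/5279 = ((213 + I*√15)/(-182 + I*√15))*(-1/17738) + 2907/5279 = -(213 + I*√15)/(17738*(-182 + I*√15)) + 2907/5279 = 2907/5279 - (213 + I*√15)/(17738*(-182 + I*√15))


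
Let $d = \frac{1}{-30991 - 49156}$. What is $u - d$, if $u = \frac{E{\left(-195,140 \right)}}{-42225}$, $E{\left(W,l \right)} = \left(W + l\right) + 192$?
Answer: $- \frac{10937914}{3384207075} \approx -0.003232$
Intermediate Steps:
$E{\left(W,l \right)} = 192 + W + l$
$u = - \frac{137}{42225}$ ($u = \frac{192 - 195 + 140}{-42225} = 137 \left(- \frac{1}{42225}\right) = - \frac{137}{42225} \approx -0.0032445$)
$d = - \frac{1}{80147}$ ($d = \frac{1}{-80147} = - \frac{1}{80147} \approx -1.2477 \cdot 10^{-5}$)
$u - d = - \frac{137}{42225} - - \frac{1}{80147} = - \frac{137}{42225} + \frac{1}{80147} = - \frac{10937914}{3384207075}$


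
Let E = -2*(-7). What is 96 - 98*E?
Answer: -1276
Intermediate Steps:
E = 14
96 - 98*E = 96 - 98*14 = 96 - 1372 = -1276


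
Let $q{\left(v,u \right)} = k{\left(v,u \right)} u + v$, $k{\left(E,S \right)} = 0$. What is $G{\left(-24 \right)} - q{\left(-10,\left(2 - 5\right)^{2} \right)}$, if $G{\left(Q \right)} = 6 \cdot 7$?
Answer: $52$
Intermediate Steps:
$G{\left(Q \right)} = 42$
$q{\left(v,u \right)} = v$ ($q{\left(v,u \right)} = 0 u + v = 0 + v = v$)
$G{\left(-24 \right)} - q{\left(-10,\left(2 - 5\right)^{2} \right)} = 42 - -10 = 42 + 10 = 52$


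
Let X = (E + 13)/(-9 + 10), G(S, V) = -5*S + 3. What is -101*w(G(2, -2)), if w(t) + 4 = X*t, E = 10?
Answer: 16665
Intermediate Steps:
G(S, V) = 3 - 5*S
X = 23 (X = (10 + 13)/(-9 + 10) = 23/1 = 23*1 = 23)
w(t) = -4 + 23*t
-101*w(G(2, -2)) = -101*(-4 + 23*(3 - 5*2)) = -101*(-4 + 23*(3 - 10)) = -101*(-4 + 23*(-7)) = -101*(-4 - 161) = -101*(-165) = 16665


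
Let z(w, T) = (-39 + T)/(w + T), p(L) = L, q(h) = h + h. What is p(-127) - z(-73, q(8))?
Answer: -7262/57 ≈ -127.40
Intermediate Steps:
q(h) = 2*h
z(w, T) = (-39 + T)/(T + w)
p(-127) - z(-73, q(8)) = -127 - (-39 + 2*8)/(2*8 - 73) = -127 - (-39 + 16)/(16 - 73) = -127 - (-23)/(-57) = -127 - (-1)*(-23)/57 = -127 - 1*23/57 = -127 - 23/57 = -7262/57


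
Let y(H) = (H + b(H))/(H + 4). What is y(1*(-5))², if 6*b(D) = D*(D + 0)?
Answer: 25/36 ≈ 0.69444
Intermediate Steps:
b(D) = D²/6 (b(D) = (D*(D + 0))/6 = (D*D)/6 = D²/6)
y(H) = (H + H²/6)/(4 + H) (y(H) = (H + H²/6)/(H + 4) = (H + H²/6)/(4 + H))
y(1*(-5))² = ((1*(-5))*(6 + 1*(-5))/(6*(4 + 1*(-5))))² = ((⅙)*(-5)*(6 - 5)/(4 - 5))² = ((⅙)*(-5)*1/(-1))² = ((⅙)*(-5)*(-1)*1)² = (⅚)² = 25/36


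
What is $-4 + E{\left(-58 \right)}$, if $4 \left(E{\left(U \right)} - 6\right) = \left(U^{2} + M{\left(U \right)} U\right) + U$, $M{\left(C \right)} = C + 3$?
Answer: $1626$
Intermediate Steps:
$M{\left(C \right)} = 3 + C$
$E{\left(U \right)} = 6 + \frac{U}{4} + \frac{U^{2}}{4} + \frac{U \left(3 + U\right)}{4}$ ($E{\left(U \right)} = 6 + \frac{\left(U^{2} + \left(3 + U\right) U\right) + U}{4} = 6 + \frac{\left(U^{2} + U \left(3 + U\right)\right) + U}{4} = 6 + \frac{U + U^{2} + U \left(3 + U\right)}{4} = 6 + \left(\frac{U}{4} + \frac{U^{2}}{4} + \frac{U \left(3 + U\right)}{4}\right) = 6 + \frac{U}{4} + \frac{U^{2}}{4} + \frac{U \left(3 + U\right)}{4}$)
$-4 + E{\left(-58 \right)} = -4 + \left(6 - 58 + \frac{\left(-58\right)^{2}}{2}\right) = -4 + \left(6 - 58 + \frac{1}{2} \cdot 3364\right) = -4 + \left(6 - 58 + 1682\right) = -4 + 1630 = 1626$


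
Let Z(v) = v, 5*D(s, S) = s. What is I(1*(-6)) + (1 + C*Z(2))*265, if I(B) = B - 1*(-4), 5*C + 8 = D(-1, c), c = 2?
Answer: -3031/5 ≈ -606.20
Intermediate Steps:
D(s, S) = s/5
C = -41/25 (C = -8/5 + ((1/5)*(-1))/5 = -8/5 + (1/5)*(-1/5) = -8/5 - 1/25 = -41/25 ≈ -1.6400)
I(B) = 4 + B (I(B) = B + 4 = 4 + B)
I(1*(-6)) + (1 + C*Z(2))*265 = (4 + 1*(-6)) + (1 - 41/25*2)*265 = (4 - 6) + (1 - 82/25)*265 = -2 - 57/25*265 = -2 - 3021/5 = -3031/5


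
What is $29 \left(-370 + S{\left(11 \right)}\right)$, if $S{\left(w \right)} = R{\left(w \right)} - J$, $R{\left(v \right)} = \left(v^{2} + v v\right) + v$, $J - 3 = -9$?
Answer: $-3219$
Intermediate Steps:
$J = -6$ ($J = 3 - 9 = -6$)
$R{\left(v \right)} = v + 2 v^{2}$ ($R{\left(v \right)} = \left(v^{2} + v^{2}\right) + v = 2 v^{2} + v = v + 2 v^{2}$)
$S{\left(w \right)} = 6 + w \left(1 + 2 w\right)$ ($S{\left(w \right)} = w \left(1 + 2 w\right) - -6 = w \left(1 + 2 w\right) + 6 = 6 + w \left(1 + 2 w\right)$)
$29 \left(-370 + S{\left(11 \right)}\right) = 29 \left(-370 + \left(6 + 11 \left(1 + 2 \cdot 11\right)\right)\right) = 29 \left(-370 + \left(6 + 11 \left(1 + 22\right)\right)\right) = 29 \left(-370 + \left(6 + 11 \cdot 23\right)\right) = 29 \left(-370 + \left(6 + 253\right)\right) = 29 \left(-370 + 259\right) = 29 \left(-111\right) = -3219$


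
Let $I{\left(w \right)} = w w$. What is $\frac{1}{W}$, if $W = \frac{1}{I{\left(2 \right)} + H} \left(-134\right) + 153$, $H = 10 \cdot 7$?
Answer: $\frac{37}{5594} \approx 0.0066142$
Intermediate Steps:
$I{\left(w \right)} = w^{2}$
$H = 70$
$W = \frac{5594}{37}$ ($W = \frac{1}{2^{2} + 70} \left(-134\right) + 153 = \frac{1}{4 + 70} \left(-134\right) + 153 = \frac{1}{74} \left(-134\right) + 153 = - \frac{67}{37} + 153 = \frac{5594}{37} \approx 151.19$)
$\frac{1}{W} = \frac{1}{\frac{5594}{37}} = \frac{37}{5594}$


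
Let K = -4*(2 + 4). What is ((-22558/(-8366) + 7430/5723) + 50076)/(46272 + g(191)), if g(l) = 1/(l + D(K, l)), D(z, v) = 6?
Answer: 236179451977527/218220806030765 ≈ 1.0823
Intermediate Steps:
K = -24 (K = -4*6 = -24)
g(l) = 1/(6 + l) (g(l) = 1/(l + 6) = 1/(6 + l))
((-22558/(-8366) + 7430/5723) + 50076)/(46272 + g(191)) = ((-22558/(-8366) + 7430/5723) + 50076)/(46272 + 1/(6 + 191)) = ((-22558*(-1/8366) + 7430*(1/5723)) + 50076)/(46272 + 1/197) = ((11279/4183 + 7430/5723) + 50076)/(46272 + 1/197) = (95629407/23939309 + 50076)/(9115585/197) = (1198880466891/23939309)*(197/9115585) = 236179451977527/218220806030765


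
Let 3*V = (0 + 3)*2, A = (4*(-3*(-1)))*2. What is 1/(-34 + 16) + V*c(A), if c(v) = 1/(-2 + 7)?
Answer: 31/90 ≈ 0.34444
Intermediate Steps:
A = 24 (A = (4*3)*2 = 12*2 = 24)
c(v) = ⅕ (c(v) = 1/5 = ⅕)
V = 2 (V = ((0 + 3)*2)/3 = (3*2)/3 = (⅓)*6 = 2)
1/(-34 + 16) + V*c(A) = 1/(-34 + 16) + 2*(⅕) = 1/(-18) + ⅖ = -1/18 + ⅖ = 31/90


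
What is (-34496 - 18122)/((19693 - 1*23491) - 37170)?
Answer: 26309/20484 ≈ 1.2844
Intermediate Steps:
(-34496 - 18122)/((19693 - 1*23491) - 37170) = -52618/((19693 - 23491) - 37170) = -52618/(-3798 - 37170) = -52618/(-40968) = -52618*(-1/40968) = 26309/20484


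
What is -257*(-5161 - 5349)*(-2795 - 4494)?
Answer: -19688099230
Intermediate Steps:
-257*(-5161 - 5349)*(-2795 - 4494) = -(-2701070)*(-7289) = -257*76607390 = -19688099230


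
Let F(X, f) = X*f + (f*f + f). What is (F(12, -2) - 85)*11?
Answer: -1177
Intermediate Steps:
F(X, f) = f + f**2 + X*f (F(X, f) = X*f + (f**2 + f) = X*f + (f + f**2) = f + f**2 + X*f)
(F(12, -2) - 85)*11 = (-2*(1 + 12 - 2) - 85)*11 = (-2*11 - 85)*11 = (-22 - 85)*11 = -107*11 = -1177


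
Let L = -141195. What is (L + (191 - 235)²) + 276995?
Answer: 137736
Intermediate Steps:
(L + (191 - 235)²) + 276995 = (-141195 + (191 - 235)²) + 276995 = (-141195 + (-44)²) + 276995 = (-141195 + 1936) + 276995 = -139259 + 276995 = 137736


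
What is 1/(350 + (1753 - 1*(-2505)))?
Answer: 1/4608 ≈ 0.00021701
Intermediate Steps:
1/(350 + (1753 - 1*(-2505))) = 1/(350 + (1753 + 2505)) = 1/(350 + 4258) = 1/4608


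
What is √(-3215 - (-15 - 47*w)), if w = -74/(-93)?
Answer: I*√27353346/93 ≈ 56.237*I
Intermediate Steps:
w = 74/93 (w = -74*(-1/93) = 74/93 ≈ 0.79570)
√(-3215 - (-15 - 47*w)) = √(-3215 - (-15 - 47*74/93)) = √(-3215 - (-15 - 3478/93)) = √(-3215 - 1*(-4873/93)) = √(-3215 + 4873/93) = √(-294122/93) = I*√27353346/93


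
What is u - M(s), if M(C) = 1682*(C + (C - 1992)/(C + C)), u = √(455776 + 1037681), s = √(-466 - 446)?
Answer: -841 + 19*√4137 - 267438*I*√57/19 ≈ 381.07 - 1.0627e+5*I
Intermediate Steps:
s = 4*I*√57 (s = √(-912) = 4*I*√57 ≈ 30.199*I)
u = 19*√4137 (u = √1493457 = 19*√4137 ≈ 1222.1)
M(C) = 1682*C + 841*(-1992 + C)/C (M(C) = 1682*(C + (-1992 + C)/((2*C))) = 1682*(C + (-1992 + C)*(1/(2*C))) = 1682*(C + (-1992 + C)/(2*C)) = 1682*C + 841*(-1992 + C)/C)
u - M(s) = 19*√4137 - (841 - 1675272*(-I*√57/228) + 1682*(4*I*√57)) = 19*√4137 - (841 - (-139606)*I*√57/19 + 6728*I*√57) = 19*√4137 - (841 + 139606*I*√57/19 + 6728*I*√57) = 19*√4137 - (841 + 267438*I*√57/19) = 19*√4137 + (-841 - 267438*I*√57/19) = -841 + 19*√4137 - 267438*I*√57/19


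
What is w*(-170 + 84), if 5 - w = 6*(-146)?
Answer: -75766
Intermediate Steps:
w = 881 (w = 5 - 6*(-146) = 5 - 1*(-876) = 5 + 876 = 881)
w*(-170 + 84) = 881*(-170 + 84) = 881*(-86) = -75766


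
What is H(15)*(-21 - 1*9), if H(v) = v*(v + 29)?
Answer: -19800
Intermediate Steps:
H(v) = v*(29 + v)
H(15)*(-21 - 1*9) = (15*(29 + 15))*(-21 - 1*9) = (15*44)*(-21 - 9) = 660*(-30) = -19800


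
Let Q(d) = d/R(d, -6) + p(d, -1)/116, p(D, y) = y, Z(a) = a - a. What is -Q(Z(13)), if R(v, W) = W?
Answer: 1/116 ≈ 0.0086207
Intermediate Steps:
Z(a) = 0
Q(d) = -1/116 - d/6 (Q(d) = d/(-6) - 1/116 = d*(-⅙) - 1*1/116 = -d/6 - 1/116 = -1/116 - d/6)
-Q(Z(13)) = -(-1/116 - ⅙*0) = -(-1/116 + 0) = -1*(-1/116) = 1/116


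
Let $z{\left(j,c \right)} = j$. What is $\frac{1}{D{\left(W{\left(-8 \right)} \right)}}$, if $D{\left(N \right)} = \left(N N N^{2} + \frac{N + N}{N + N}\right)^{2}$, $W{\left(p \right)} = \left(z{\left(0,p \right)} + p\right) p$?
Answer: $\frac{1}{281475010265089} \approx 3.5527 \cdot 10^{-15}$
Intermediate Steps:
$W{\left(p \right)} = p^{2}$ ($W{\left(p \right)} = \left(0 + p\right) p = p p = p^{2}$)
$D{\left(N \right)} = \left(1 + N^{4}\right)^{2}$ ($D{\left(N \right)} = \left(N^{2} N^{2} + \frac{2 N}{2 N}\right)^{2} = \left(N^{4} + 2 N \frac{1}{2 N}\right)^{2} = \left(N^{4} + 1\right)^{2} = \left(1 + N^{4}\right)^{2}$)
$\frac{1}{D{\left(W{\left(-8 \right)} \right)}} = \frac{1}{\left(1 + \left(\left(-8\right)^{2}\right)^{4}\right)^{2}} = \frac{1}{\left(1 + 64^{4}\right)^{2}} = \frac{1}{\left(1 + 16777216\right)^{2}} = \frac{1}{16777217^{2}} = \frac{1}{281475010265089}$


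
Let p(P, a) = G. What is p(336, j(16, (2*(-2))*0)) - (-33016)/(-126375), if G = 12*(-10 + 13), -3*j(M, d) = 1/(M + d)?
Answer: 4516484/126375 ≈ 35.739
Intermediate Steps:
j(M, d) = -1/(3*(M + d))
G = 36 (G = 12*3 = 36)
p(P, a) = 36
p(336, j(16, (2*(-2))*0)) - (-33016)/(-126375) = 36 - (-33016)/(-126375) = 36 - (-33016)*(-1)/126375 = 36 - 1*33016/126375 = 36 - 33016/126375 = 4516484/126375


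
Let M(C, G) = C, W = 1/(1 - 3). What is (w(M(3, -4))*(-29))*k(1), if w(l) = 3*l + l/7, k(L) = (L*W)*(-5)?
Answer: -4785/7 ≈ -683.57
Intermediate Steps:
W = -½ (W = 1/(-2) = -½ ≈ -0.50000)
k(L) = 5*L/2 (k(L) = (L*(-½))*(-5) = -L/2*(-5) = 5*L/2)
w(l) = 22*l/7 (w(l) = 3*l + l*(⅐) = 3*l + l/7 = 22*l/7)
(w(M(3, -4))*(-29))*k(1) = (((22/7)*3)*(-29))*((5/2)*1) = ((66/7)*(-29))*(5/2) = -1914/7*5/2 = -4785/7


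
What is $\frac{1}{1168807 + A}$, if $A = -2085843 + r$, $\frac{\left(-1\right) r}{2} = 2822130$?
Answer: $- \frac{1}{6561296} \approx -1.5241 \cdot 10^{-7}$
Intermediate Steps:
$r = -5644260$ ($r = \left(-2\right) 2822130 = -5644260$)
$A = -7730103$ ($A = -2085843 - 5644260 = -7730103$)
$\frac{1}{1168807 + A} = \frac{1}{1168807 - 7730103} = \frac{1}{-6561296} = - \frac{1}{6561296}$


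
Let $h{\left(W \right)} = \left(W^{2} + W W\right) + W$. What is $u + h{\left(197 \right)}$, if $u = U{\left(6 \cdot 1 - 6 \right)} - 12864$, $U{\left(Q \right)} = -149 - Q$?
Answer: $64802$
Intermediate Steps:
$h{\left(W \right)} = W + 2 W^{2}$ ($h{\left(W \right)} = \left(W^{2} + W^{2}\right) + W = 2 W^{2} + W = W + 2 W^{2}$)
$u = -13013$ ($u = \left(-149 - \left(6 \cdot 1 - 6\right)\right) - 12864 = \left(-149 - \left(6 - 6\right)\right) - 12864 = \left(-149 - 0\right) - 12864 = \left(-149 + 0\right) - 12864 = -149 - 12864 = -13013$)
$u + h{\left(197 \right)} = -13013 + 197 \left(1 + 2 \cdot 197\right) = -13013 + 197 \left(1 + 394\right) = -13013 + 197 \cdot 395 = -13013 + 77815 = 64802$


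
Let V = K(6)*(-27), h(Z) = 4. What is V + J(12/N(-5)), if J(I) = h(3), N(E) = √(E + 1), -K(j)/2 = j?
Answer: 328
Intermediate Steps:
K(j) = -2*j
N(E) = √(1 + E)
J(I) = 4
V = 324 (V = -2*6*(-27) = -12*(-27) = 324)
V + J(12/N(-5)) = 324 + 4 = 328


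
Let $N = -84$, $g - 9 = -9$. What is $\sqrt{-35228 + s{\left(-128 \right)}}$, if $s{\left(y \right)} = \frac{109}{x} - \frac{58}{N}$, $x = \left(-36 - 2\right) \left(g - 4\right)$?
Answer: $\frac{i \sqrt{89729739834}}{1596} \approx 187.69 i$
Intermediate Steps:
$g = 0$ ($g = 9 - 9 = 0$)
$x = 152$ ($x = \left(-36 - 2\right) \left(0 - 4\right) = \left(-38\right) \left(-4\right) = 152$)
$s{\left(y \right)} = \frac{4493}{3192}$ ($s{\left(y \right)} = \frac{109}{152} - \frac{58}{-84} = 109 \cdot \frac{1}{152} - - \frac{29}{42} = \frac{109}{152} + \frac{29}{42} = \frac{4493}{3192}$)
$\sqrt{-35228 + s{\left(-128 \right)}} = \sqrt{-35228 + \frac{4493}{3192}} = \sqrt{- \frac{112443283}{3192}} = \frac{i \sqrt{89729739834}}{1596}$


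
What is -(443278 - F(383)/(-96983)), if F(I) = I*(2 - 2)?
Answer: -443278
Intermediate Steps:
F(I) = 0 (F(I) = I*0 = 0)
-(443278 - F(383)/(-96983)) = -(443278 - 0/(-96983)) = -(443278 - 0*(-1)/96983) = -(443278 - 1*0) = -(443278 + 0) = -1*443278 = -443278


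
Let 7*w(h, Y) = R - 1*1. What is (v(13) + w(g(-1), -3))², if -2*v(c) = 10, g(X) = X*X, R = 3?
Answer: 1089/49 ≈ 22.224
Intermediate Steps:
g(X) = X²
v(c) = -5 (v(c) = -½*10 = -5)
w(h, Y) = 2/7 (w(h, Y) = (3 - 1*1)/7 = (3 - 1)/7 = (⅐)*2 = 2/7)
(v(13) + w(g(-1), -3))² = (-5 + 2/7)² = (-33/7)² = 1089/49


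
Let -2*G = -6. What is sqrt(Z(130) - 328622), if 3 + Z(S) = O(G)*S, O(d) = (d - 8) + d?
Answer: I*sqrt(328885) ≈ 573.49*I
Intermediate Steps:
G = 3 (G = -1/2*(-6) = 3)
O(d) = -8 + 2*d (O(d) = (-8 + d) + d = -8 + 2*d)
Z(S) = -3 - 2*S (Z(S) = -3 + (-8 + 2*3)*S = -3 + (-8 + 6)*S = -3 - 2*S)
sqrt(Z(130) - 328622) = sqrt((-3 - 2*130) - 328622) = sqrt((-3 - 260) - 328622) = sqrt(-263 - 328622) = sqrt(-328885) = I*sqrt(328885)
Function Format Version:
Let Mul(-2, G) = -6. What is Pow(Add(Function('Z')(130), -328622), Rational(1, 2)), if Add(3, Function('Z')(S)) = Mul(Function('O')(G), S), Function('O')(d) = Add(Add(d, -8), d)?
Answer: Mul(I, Pow(328885, Rational(1, 2))) ≈ Mul(573.49, I)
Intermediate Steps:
G = 3 (G = Mul(Rational(-1, 2), -6) = 3)
Function('O')(d) = Add(-8, Mul(2, d)) (Function('O')(d) = Add(Add(-8, d), d) = Add(-8, Mul(2, d)))
Function('Z')(S) = Add(-3, Mul(-2, S)) (Function('Z')(S) = Add(-3, Mul(Add(-8, Mul(2, 3)), S)) = Add(-3, Mul(Add(-8, 6), S)) = Add(-3, Mul(-2, S)))
Pow(Add(Function('Z')(130), -328622), Rational(1, 2)) = Pow(Add(Add(-3, Mul(-2, 130)), -328622), Rational(1, 2)) = Pow(Add(Add(-3, -260), -328622), Rational(1, 2)) = Pow(Add(-263, -328622), Rational(1, 2)) = Pow(-328885, Rational(1, 2)) = Mul(I, Pow(328885, Rational(1, 2)))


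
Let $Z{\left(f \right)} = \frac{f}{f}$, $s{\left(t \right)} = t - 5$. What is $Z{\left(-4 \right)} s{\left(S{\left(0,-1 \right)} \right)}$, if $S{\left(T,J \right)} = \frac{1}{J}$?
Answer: $-6$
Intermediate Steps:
$s{\left(t \right)} = -5 + t$ ($s{\left(t \right)} = t - 5 = -5 + t$)
$Z{\left(f \right)} = 1$
$Z{\left(-4 \right)} s{\left(S{\left(0,-1 \right)} \right)} = 1 \left(-5 + \frac{1}{-1}\right) = 1 \left(-5 - 1\right) = 1 \left(-6\right) = -6$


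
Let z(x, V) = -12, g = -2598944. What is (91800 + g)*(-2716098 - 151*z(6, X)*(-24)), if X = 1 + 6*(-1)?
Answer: 6918679482384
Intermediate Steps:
X = -5 (X = 1 - 6 = -5)
(91800 + g)*(-2716098 - 151*z(6, X)*(-24)) = (91800 - 2598944)*(-2716098 - 151*(-12)*(-24)) = -2507144*(-2716098 + 1812*(-24)) = -2507144*(-2716098 - 43488) = -2507144*(-2759586) = 6918679482384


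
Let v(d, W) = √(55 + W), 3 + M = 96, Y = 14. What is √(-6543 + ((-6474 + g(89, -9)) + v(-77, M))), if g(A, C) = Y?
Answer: √(-13003 + 2*√37) ≈ 113.98*I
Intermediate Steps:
g(A, C) = 14
M = 93 (M = -3 + 96 = 93)
√(-6543 + ((-6474 + g(89, -9)) + v(-77, M))) = √(-6543 + ((-6474 + 14) + √(55 + 93))) = √(-6543 + (-6460 + √148)) = √(-6543 + (-6460 + 2*√37)) = √(-13003 + 2*√37)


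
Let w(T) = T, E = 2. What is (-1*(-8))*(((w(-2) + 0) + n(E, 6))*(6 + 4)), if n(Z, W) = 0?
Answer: -160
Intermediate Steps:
(-1*(-8))*(((w(-2) + 0) + n(E, 6))*(6 + 4)) = (-1*(-8))*(((-2 + 0) + 0)*(6 + 4)) = 8*((-2 + 0)*10) = 8*(-2*10) = 8*(-20) = -160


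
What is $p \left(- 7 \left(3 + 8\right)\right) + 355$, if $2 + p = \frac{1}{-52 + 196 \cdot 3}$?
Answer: $\frac{272747}{536} \approx 508.86$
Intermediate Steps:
$p = - \frac{1071}{536}$ ($p = -2 + \frac{1}{-52 + 196 \cdot 3} = -2 + \frac{1}{-52 + 588} = -2 + \frac{1}{536} = - \frac{1071}{536} \approx -1.9981$)
$p \left(- 7 \left(3 + 8\right)\right) + 355 = - \frac{1071 \left(- 7 \left(3 + 8\right)\right)}{536} + 355 = - \frac{1071 \left(\left(-7\right) 11\right)}{536} + 355 = \left(- \frac{1071}{536}\right) \left(-77\right) + 355 = \frac{82467}{536} + 355 = \frac{272747}{536}$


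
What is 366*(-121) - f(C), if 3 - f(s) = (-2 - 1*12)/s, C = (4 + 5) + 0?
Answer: -398615/9 ≈ -44291.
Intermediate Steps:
C = 9 (C = 9 + 0 = 9)
f(s) = 3 + 14/s (f(s) = 3 - (-2 - 1*12)/s = 3 - (-2 - 12)/s = 3 - (-14)/s = 3 + 14/s)
366*(-121) - f(C) = 366*(-121) - (3 + 14/9) = -44286 - (3 + 14*(⅑)) = -44286 - (3 + 14/9) = -44286 - 1*41/9 = -44286 - 41/9 = -398615/9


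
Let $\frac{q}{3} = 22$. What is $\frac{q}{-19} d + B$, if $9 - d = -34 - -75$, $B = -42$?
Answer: $\frac{1314}{19} \approx 69.158$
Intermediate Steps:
$q = 66$ ($q = 3 \cdot 22 = 66$)
$d = -32$ ($d = 9 - \left(-34 - -75\right) = 9 - \left(-34 + 75\right) = 9 - 41 = -32$)
$\frac{q}{-19} d + B = \frac{66}{-19} \left(-32\right) - 42 = 66 \left(- \frac{1}{19}\right) \left(-32\right) - 42 = \left(- \frac{66}{19}\right) \left(-32\right) - 42 = \frac{2112}{19} - 42 = \frac{1314}{19}$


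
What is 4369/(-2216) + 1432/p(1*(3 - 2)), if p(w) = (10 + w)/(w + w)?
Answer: 6298565/24376 ≈ 258.39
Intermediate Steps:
p(w) = (10 + w)/(2*w) (p(w) = (10 + w)/((2*w)) = (10 + w)*(1/(2*w)) = (10 + w)/(2*w))
4369/(-2216) + 1432/p(1*(3 - 2)) = 4369/(-2216) + 1432/(((10 + 1*(3 - 2))/(2*((1*(3 - 2)))))) = 4369*(-1/2216) + 1432/(((10 + 1*1)/(2*((1*1))))) = -4369/2216 + 1432/(((½)*(10 + 1)/1)) = -4369/2216 + 1432/(((½)*1*11)) = -4369/2216 + 1432/(11/2) = -4369/2216 + 1432*(2/11) = -4369/2216 + 2864/11 = 6298565/24376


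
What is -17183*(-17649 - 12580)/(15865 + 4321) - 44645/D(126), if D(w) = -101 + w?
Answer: 2416883741/100930 ≈ 23946.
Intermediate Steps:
-17183*(-17649 - 12580)/(15865 + 4321) - 44645/D(126) = -17183*(-17649 - 12580)/(15865 + 4321) - 44645/(-101 + 126) = -17183/(20186/(-30229)) - 44645/25 = -17183/(20186*(-1/30229)) - 44645*1/25 = -17183/(-20186/30229) - 8929/5 = -17183*(-30229/20186) - 8929/5 = 519424907/20186 - 8929/5 = 2416883741/100930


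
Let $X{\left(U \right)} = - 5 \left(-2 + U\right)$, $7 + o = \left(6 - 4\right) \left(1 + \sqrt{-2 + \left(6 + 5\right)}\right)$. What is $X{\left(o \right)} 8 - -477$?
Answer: $517$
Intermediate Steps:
$o = 1$ ($o = -7 + \left(6 - 4\right) \left(1 + \sqrt{-2 + \left(6 + 5\right)}\right) = -7 + 2 \left(1 + \sqrt{-2 + 11}\right) = -7 + 2 \left(1 + \sqrt{9}\right) = -7 + 2 \left(1 + 3\right) = -7 + 2 \cdot 4 = -7 + 8 = 1$)
$X{\left(U \right)} = 10 - 5 U$
$X{\left(o \right)} 8 - -477 = \left(10 - 5\right) 8 - -477 = \left(10 - 5\right) 8 + 477 = 5 \cdot 8 + 477 = 40 + 477 = 517$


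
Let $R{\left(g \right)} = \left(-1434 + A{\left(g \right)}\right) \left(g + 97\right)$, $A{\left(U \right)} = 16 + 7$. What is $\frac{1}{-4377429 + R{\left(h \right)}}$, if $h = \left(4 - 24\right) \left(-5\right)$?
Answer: $- \frac{1}{4655396} \approx -2.148 \cdot 10^{-7}$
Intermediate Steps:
$A{\left(U \right)} = 23$
$h = 100$ ($h = \left(-20\right) \left(-5\right) = 100$)
$R{\left(g \right)} = -136867 - 1411 g$ ($R{\left(g \right)} = \left(-1434 + 23\right) \left(g + 97\right) = - 1411 \left(97 + g\right) = -136867 - 1411 g$)
$\frac{1}{-4377429 + R{\left(h \right)}} = \frac{1}{-4377429 - 277967} = \frac{1}{-4655396} = - \frac{1}{4655396}$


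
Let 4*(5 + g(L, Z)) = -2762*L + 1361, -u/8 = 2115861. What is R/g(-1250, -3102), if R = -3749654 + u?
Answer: -82706168/3453841 ≈ -23.946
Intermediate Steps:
u = -16926888 (u = -8*2115861 = -16926888)
R = -20676542 (R = -3749654 - 16926888 = -20676542)
g(L, Z) = 1341/4 - 1381*L/2 (g(L, Z) = -5 + (-2762*L + 1361)/4 = -5 + (1361 - 2762*L)/4 = -5 + (1361/4 - 1381*L/2) = 1341/4 - 1381*L/2)
R/g(-1250, -3102) = -20676542/(1341/4 - 1381/2*(-1250)) = -20676542/(1341/4 + 863125) = -20676542/3453841/4 = -20676542*4/3453841 = -82706168/3453841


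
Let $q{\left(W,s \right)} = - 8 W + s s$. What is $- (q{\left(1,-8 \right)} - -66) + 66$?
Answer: $-56$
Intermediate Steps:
$q{\left(W,s \right)} = s^{2} - 8 W$ ($q{\left(W,s \right)} = - 8 W + s^{2} = s^{2} - 8 W$)
$- (q{\left(1,-8 \right)} - -66) + 66 = - (\left(\left(-8\right)^{2} - 8\right) - -66) + 66 = - (\left(64 - 8\right) + 66) + 66 = - (56 + 66) + 66 = \left(-1\right) 122 + 66 = -122 + 66 = -56$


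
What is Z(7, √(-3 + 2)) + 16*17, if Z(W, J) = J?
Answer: 272 + I ≈ 272.0 + 1.0*I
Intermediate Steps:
Z(7, √(-3 + 2)) + 16*17 = √(-3 + 2) + 16*17 = √(-1) + 272 = I + 272 = 272 + I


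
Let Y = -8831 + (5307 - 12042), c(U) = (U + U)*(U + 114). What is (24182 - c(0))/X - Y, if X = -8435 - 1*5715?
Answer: 110117359/7075 ≈ 15564.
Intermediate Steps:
c(U) = 2*U*(114 + U) (c(U) = (2*U)*(114 + U) = 2*U*(114 + U))
X = -14150 (X = -8435 - 5715 = -14150)
Y = -15566 (Y = -8831 - 6735 = -15566)
(24182 - c(0))/X - Y = (24182 - 2*0*(114 + 0))/(-14150) - 1*(-15566) = (24182 - 2*0*114)*(-1/14150) + 15566 = (24182 - 1*0)*(-1/14150) + 15566 = (24182 + 0)*(-1/14150) + 15566 = 24182*(-1/14150) + 15566 = -12091/7075 + 15566 = 110117359/7075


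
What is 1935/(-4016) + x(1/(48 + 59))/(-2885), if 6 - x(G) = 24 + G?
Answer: -589585993/1239719120 ≈ -0.47558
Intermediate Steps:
x(G) = -18 - G (x(G) = 6 - (24 + G) = 6 + (-24 - G) = -18 - G)
1935/(-4016) + x(1/(48 + 59))/(-2885) = 1935/(-4016) + (-18 - 1/(48 + 59))/(-2885) = 1935*(-1/4016) + (-18 - 1/107)*(-1/2885) = -1935/4016 + (-18 - 1*1/107)*(-1/2885) = -1935/4016 + (-18 - 1/107)*(-1/2885) = -1935/4016 - 1927/107*(-1/2885) = -1935/4016 + 1927/308695 = -589585993/1239719120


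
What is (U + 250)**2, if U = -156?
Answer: 8836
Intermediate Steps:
(U + 250)**2 = (-156 + 250)**2 = 94**2 = 8836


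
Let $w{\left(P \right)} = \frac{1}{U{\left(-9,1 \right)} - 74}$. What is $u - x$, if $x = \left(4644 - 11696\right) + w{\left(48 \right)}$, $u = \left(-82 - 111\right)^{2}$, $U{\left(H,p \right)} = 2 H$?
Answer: $\frac{4075693}{92} \approx 44301.0$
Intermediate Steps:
$w{\left(P \right)} = - \frac{1}{92}$ ($w{\left(P \right)} = \frac{1}{2 \left(-9\right) - 74} = \frac{1}{-18 - 74} = \frac{1}{-92} = - \frac{1}{92}$)
$u = 37249$ ($u = \left(-193\right)^{2} = 37249$)
$x = - \frac{648785}{92}$ ($x = \left(4644 - 11696\right) - \frac{1}{92} = -7052 - \frac{1}{92} = - \frac{648785}{92} \approx -7052.0$)
$u - x = 37249 - - \frac{648785}{92} = 37249 + \frac{648785}{92} = \frac{4075693}{92}$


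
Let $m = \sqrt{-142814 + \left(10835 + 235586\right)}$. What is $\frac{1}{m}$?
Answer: $\frac{\sqrt{287}}{5453} \approx 0.0031067$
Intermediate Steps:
$m = 19 \sqrt{287}$ ($m = \sqrt{-142814 + 246421} = \sqrt{103607} = 19 \sqrt{287} \approx 321.88$)
$\frac{1}{m} = \frac{1}{19 \sqrt{287}} = \frac{\sqrt{287}}{5453}$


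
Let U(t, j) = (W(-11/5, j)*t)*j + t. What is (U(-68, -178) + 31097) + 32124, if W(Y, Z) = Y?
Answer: 182621/5 ≈ 36524.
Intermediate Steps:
U(t, j) = t - 11*j*t/5 (U(t, j) = ((-11/5)*t)*j + t = ((-11*⅕)*t)*j + t = (-11*t/5)*j + t = -11*j*t/5 + t = t - 11*j*t/5)
(U(-68, -178) + 31097) + 32124 = ((⅕)*(-68)*(5 - 11*(-178)) + 31097) + 32124 = ((⅕)*(-68)*(5 + 1958) + 31097) + 32124 = ((⅕)*(-68)*1963 + 31097) + 32124 = (-133484/5 + 31097) + 32124 = 22001/5 + 32124 = 182621/5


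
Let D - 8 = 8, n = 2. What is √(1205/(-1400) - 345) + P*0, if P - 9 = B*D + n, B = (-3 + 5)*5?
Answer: I*√6778870/140 ≈ 18.597*I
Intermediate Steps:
D = 16 (D = 8 + 8 = 16)
B = 10 (B = 2*5 = 10)
P = 171 (P = 9 + (10*16 + 2) = 9 + (160 + 2) = 9 + 162 = 171)
√(1205/(-1400) - 345) + P*0 = √(1205/(-1400) - 345) + 171*0 = √(1205*(-1/1400) - 345) + 0 = √(-241/280 - 345) + 0 = √(-96841/280) + 0 = I*√6778870/140 + 0 = I*√6778870/140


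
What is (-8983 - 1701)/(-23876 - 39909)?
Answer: 10684/63785 ≈ 0.16750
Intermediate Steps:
(-8983 - 1701)/(-23876 - 39909) = -10684/(-63785) = -10684*(-1/63785) = 10684/63785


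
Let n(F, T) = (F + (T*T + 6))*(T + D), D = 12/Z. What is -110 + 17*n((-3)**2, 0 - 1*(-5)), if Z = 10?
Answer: 4106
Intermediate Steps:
D = 6/5 (D = 12/10 = 12*(1/10) = 6/5 ≈ 1.2000)
n(F, T) = (6/5 + T)*(6 + F + T**2) (n(F, T) = (F + (T*T + 6))*(T + 6/5) = (F + (T**2 + 6))*(6/5 + T) = (F + (6 + T**2))*(6/5 + T) = (6 + F + T**2)*(6/5 + T) = (6/5 + T)*(6 + F + T**2))
-110 + 17*n((-3)**2, 0 - 1*(-5)) = -110 + 17*(36/5 + (0 - 1*(-5))**3 + 6*(0 - 1*(-5)) + (6/5)*(-3)**2 + 6*(0 - 1*(-5))**2/5 + (-3)**2*(0 - 1*(-5))) = -110 + 17*(36/5 + (0 + 5)**3 + 6*(0 + 5) + (6/5)*9 + 6*(0 + 5)**2/5 + 9*(0 + 5)) = -110 + 17*(36/5 + 5**3 + 6*5 + 54/5 + (6/5)*5**2 + 9*5) = -110 + 17*(36/5 + 125 + 30 + 54/5 + (6/5)*25 + 45) = -110 + 17*(36/5 + 125 + 30 + 54/5 + 30 + 45) = -110 + 17*248 = -110 + 4216 = 4106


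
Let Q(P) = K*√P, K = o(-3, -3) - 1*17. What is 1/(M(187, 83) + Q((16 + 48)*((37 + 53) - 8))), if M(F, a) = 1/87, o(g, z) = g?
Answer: -87/15888844799 - 1211040*√82/15888844799 ≈ -0.00069020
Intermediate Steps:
M(F, a) = 1/87
K = -20 (K = -3 - 1*17 = -3 - 17 = -20)
Q(P) = -20*√P
1/(M(187, 83) + Q((16 + 48)*((37 + 53) - 8))) = 1/(1/87 - 20*√(16 + 48)*√((37 + 53) - 8)) = 1/(1/87 - 20*8*√(90 - 8)) = 1/(1/87 - 20*8*√82) = 1/(1/87 - 160*√82)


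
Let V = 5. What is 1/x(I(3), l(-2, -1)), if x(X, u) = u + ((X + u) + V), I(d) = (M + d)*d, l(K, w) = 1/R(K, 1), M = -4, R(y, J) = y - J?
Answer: ¾ ≈ 0.75000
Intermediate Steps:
l(K, w) = 1/(-1 + K) (l(K, w) = 1/(K - 1*1) = 1/(K - 1) = 1/(-1 + K))
I(d) = d*(-4 + d) (I(d) = (-4 + d)*d = d*(-4 + d))
x(X, u) = 5 + X + 2*u (x(X, u) = u + ((X + u) + 5) = u + (5 + X + u) = 5 + X + 2*u)
1/x(I(3), l(-2, -1)) = 1/(5 + 3*(-4 + 3) + 2/(-1 - 2)) = 1/(5 + 3*(-1) + 2/(-3)) = 1/(5 - 3 + 2*(-⅓)) = 1/(5 - 3 - ⅔) = 1/(4/3) = ¾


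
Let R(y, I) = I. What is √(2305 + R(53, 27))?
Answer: 2*√583 ≈ 48.291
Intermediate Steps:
√(2305 + R(53, 27)) = √(2305 + 27) = √2332 = 2*√583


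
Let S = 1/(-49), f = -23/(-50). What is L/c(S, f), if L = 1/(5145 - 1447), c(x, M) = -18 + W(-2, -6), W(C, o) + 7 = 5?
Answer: -1/73960 ≈ -1.3521e-5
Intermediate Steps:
W(C, o) = -2 (W(C, o) = -7 + 5 = -2)
f = 23/50 (f = -23*(-1/50) = 23/50 ≈ 0.46000)
S = -1/49 ≈ -0.020408
c(x, M) = -20 (c(x, M) = -18 - 2 = -20)
L = 1/3698 ≈ 0.00027042
L/c(S, f) = (1/3698)/(-20) = (1/3698)*(-1/20) = -1/73960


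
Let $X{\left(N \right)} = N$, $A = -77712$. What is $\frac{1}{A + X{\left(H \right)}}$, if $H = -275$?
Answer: $- \frac{1}{77987} \approx -1.2823 \cdot 10^{-5}$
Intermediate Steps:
$\frac{1}{A + X{\left(H \right)}} = \frac{1}{-77712 - 275} = \frac{1}{-77987} = - \frac{1}{77987}$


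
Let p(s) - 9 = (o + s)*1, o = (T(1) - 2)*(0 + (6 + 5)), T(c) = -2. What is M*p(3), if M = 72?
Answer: -2304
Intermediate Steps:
o = -44 (o = (-2 - 2)*(0 + (6 + 5)) = -4*(0 + 11) = -4*11 = -44)
p(s) = -35 + s (p(s) = 9 + (-44 + s)*1 = 9 + (-44 + s) = -35 + s)
M*p(3) = 72*(-35 + 3) = 72*(-32) = -2304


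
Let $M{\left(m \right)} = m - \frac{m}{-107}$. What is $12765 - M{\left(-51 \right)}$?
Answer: $\frac{1371363}{107} \approx 12816.0$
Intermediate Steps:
$M{\left(m \right)} = \frac{108 m}{107}$ ($M{\left(m \right)} = m - m \left(- \frac{1}{107}\right) = m - - \frac{m}{107} = m + \frac{m}{107} = \frac{108 m}{107}$)
$12765 - M{\left(-51 \right)} = 12765 - \frac{108}{107} \left(-51\right) = 12765 - - \frac{5508}{107} = 12765 + \frac{5508}{107} = \frac{1371363}{107}$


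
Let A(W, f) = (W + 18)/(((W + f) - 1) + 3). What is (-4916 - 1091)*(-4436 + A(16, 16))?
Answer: 26641045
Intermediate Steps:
A(W, f) = (18 + W)/(2 + W + f) (A(W, f) = (18 + W)/((-1 + W + f) + 3) = (18 + W)/(2 + W + f))
(-4916 - 1091)*(-4436 + A(16, 16)) = (-4916 - 1091)*(-4436 + (18 + 16)/(2 + 16 + 16)) = -6007*(-4436 + 34/34) = -6007*(-4436 + (1/34)*34) = -6007*(-4436 + 1) = -6007*(-4435) = 26641045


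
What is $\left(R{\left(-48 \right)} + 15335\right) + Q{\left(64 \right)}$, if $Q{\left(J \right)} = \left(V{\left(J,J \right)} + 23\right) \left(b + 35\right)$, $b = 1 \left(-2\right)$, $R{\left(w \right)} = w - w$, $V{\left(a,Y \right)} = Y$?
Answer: $18206$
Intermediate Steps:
$R{\left(w \right)} = 0$
$b = -2$
$Q{\left(J \right)} = 759 + 33 J$ ($Q{\left(J \right)} = \left(J + 23\right) \left(-2 + 35\right) = \left(23 + J\right) 33 = 759 + 33 J$)
$\left(R{\left(-48 \right)} + 15335\right) + Q{\left(64 \right)} = \left(0 + 15335\right) + \left(759 + 33 \cdot 64\right) = 15335 + \left(759 + 2112\right) = 15335 + 2871 = 18206$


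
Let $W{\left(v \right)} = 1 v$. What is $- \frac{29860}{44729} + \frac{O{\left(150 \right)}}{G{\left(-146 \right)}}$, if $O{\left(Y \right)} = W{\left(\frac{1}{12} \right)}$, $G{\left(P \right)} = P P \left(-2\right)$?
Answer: $- \frac{15275942969}{22882640736} \approx -0.66758$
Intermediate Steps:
$G{\left(P \right)} = - 2 P^{2}$ ($G{\left(P \right)} = P^{2} \left(-2\right) = - 2 P^{2}$)
$W{\left(v \right)} = v$
$O{\left(Y \right)} = \frac{1}{12}$
$- \frac{29860}{44729} + \frac{O{\left(150 \right)}}{G{\left(-146 \right)}} = - \frac{29860}{44729} + \frac{1}{12 \left(- 2 \left(-146\right)^{2}\right)} = \left(-29860\right) \frac{1}{44729} + \frac{1}{12 \left(\left(-2\right) 21316\right)} = - \frac{29860}{44729} + \frac{1}{12 \left(-42632\right)} = - \frac{29860}{44729} + \frac{1}{12} \left(- \frac{1}{42632}\right) = - \frac{29860}{44729} - \frac{1}{511584} = - \frac{15275942969}{22882640736}$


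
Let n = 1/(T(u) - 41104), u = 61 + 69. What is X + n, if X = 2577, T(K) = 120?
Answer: 105615767/40984 ≈ 2577.0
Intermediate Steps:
u = 130
n = -1/40984 (n = 1/(120 - 41104) = 1/(-40984) = -1/40984 ≈ -2.4400e-5)
X + n = 2577 - 1/40984 = 105615767/40984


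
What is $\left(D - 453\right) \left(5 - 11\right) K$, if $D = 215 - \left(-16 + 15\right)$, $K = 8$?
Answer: $11376$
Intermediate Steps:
$D = 216$ ($D = 215 - -1 = 215 + 1 = 216$)
$\left(D - 453\right) \left(5 - 11\right) K = \left(216 - 453\right) \left(5 - 11\right) 8 = - 237 \left(\left(-6\right) 8\right) = \left(-237\right) \left(-48\right) = 11376$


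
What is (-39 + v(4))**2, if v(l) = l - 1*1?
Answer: 1296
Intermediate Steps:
v(l) = -1 + l (v(l) = l - 1 = -1 + l)
(-39 + v(4))**2 = (-39 + (-1 + 4))**2 = (-39 + 3)**2 = (-36)**2 = 1296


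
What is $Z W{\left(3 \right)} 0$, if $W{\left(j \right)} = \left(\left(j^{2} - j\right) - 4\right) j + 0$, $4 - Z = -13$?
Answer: $0$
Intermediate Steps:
$Z = 17$ ($Z = 4 - -13 = 4 + 13 = 17$)
$W{\left(j \right)} = j \left(-4 + j^{2} - j\right)$ ($W{\left(j \right)} = \left(-4 + j^{2} - j\right) j + 0 = j \left(-4 + j^{2} - j\right) + 0 = j \left(-4 + j^{2} - j\right)$)
$Z W{\left(3 \right)} 0 = 17 \cdot 3 \left(-4 + 3^{2} - 3\right) 0 = 17 \cdot 3 \left(-4 + 9 - 3\right) 0 = 17 \cdot 3 \cdot 2 \cdot 0 = 17 \cdot 6 \cdot 0 = 102 \cdot 0 = 0$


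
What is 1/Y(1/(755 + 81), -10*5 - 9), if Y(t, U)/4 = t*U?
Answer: -209/59 ≈ -3.5424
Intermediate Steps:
Y(t, U) = 4*U*t (Y(t, U) = 4*(t*U) = 4*(U*t) = 4*U*t)
1/Y(1/(755 + 81), -10*5 - 9) = 1/(4*(-10*5 - 9)/(755 + 81)) = 1/(4*(-50 - 9)/836) = 1/(4*(-59)*(1/836)) = 1/(-59/209) = -209/59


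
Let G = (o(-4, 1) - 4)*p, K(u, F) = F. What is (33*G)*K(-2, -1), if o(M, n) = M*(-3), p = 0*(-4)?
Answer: 0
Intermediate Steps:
p = 0
o(M, n) = -3*M
G = 0 (G = (-3*(-4) - 4)*0 = (12 - 4)*0 = 8*0 = 0)
(33*G)*K(-2, -1) = (33*0)*(-1) = 0*(-1) = 0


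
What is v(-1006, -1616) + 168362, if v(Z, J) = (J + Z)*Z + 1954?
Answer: 2808048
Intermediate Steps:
v(Z, J) = 1954 + Z*(J + Z) (v(Z, J) = Z*(J + Z) + 1954 = 1954 + Z*(J + Z))
v(-1006, -1616) + 168362 = (1954 + (-1006)² - 1616*(-1006)) + 168362 = (1954 + 1012036 + 1625696) + 168362 = 2639686 + 168362 = 2808048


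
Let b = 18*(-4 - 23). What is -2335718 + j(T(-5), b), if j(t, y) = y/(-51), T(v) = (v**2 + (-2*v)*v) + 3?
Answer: -39707044/17 ≈ -2.3357e+6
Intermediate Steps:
T(v) = 3 - v**2 (T(v) = (v**2 - 2*v**2) + 3 = -v**2 + 3 = 3 - v**2)
b = -486 (b = 18*(-27) = -486)
j(t, y) = -y/51 (j(t, y) = y*(-1/51) = -y/51)
-2335718 + j(T(-5), b) = -2335718 - 1/51*(-486) = -2335718 + 162/17 = -39707044/17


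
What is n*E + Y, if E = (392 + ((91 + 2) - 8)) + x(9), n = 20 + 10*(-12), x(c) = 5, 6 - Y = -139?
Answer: -48055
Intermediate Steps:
Y = 145 (Y = 6 - 1*(-139) = 6 + 139 = 145)
n = -100 (n = 20 - 120 = -100)
E = 482 (E = (392 + ((91 + 2) - 8)) + 5 = (392 + (93 - 8)) + 5 = (392 + 85) + 5 = 477 + 5 = 482)
n*E + Y = -100*482 + 145 = -48200 + 145 = -48055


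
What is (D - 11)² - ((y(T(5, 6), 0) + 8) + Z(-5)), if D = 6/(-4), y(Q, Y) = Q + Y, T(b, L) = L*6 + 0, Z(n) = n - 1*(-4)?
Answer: 453/4 ≈ 113.25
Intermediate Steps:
Z(n) = 4 + n (Z(n) = n + 4 = 4 + n)
T(b, L) = 6*L (T(b, L) = 6*L + 0 = 6*L)
D = -3/2 (D = 6*(-¼) = -3/2 ≈ -1.5000)
(D - 11)² - ((y(T(5, 6), 0) + 8) + Z(-5)) = (-3/2 - 11)² - (((6*6 + 0) + 8) + (4 - 5)) = (-25/2)² - (((36 + 0) + 8) - 1) = 625/4 - ((36 + 8) - 1) = 625/4 - (44 - 1) = 625/4 - 1*43 = 625/4 - 43 = 453/4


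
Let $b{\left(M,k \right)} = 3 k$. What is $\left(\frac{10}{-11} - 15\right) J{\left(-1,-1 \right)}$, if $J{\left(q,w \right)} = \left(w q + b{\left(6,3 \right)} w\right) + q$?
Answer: $\frac{1575}{11} \approx 143.18$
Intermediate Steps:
$J{\left(q,w \right)} = q + 9 w + q w$ ($J{\left(q,w \right)} = \left(w q + 3 \cdot 3 w\right) + q = \left(q w + 9 w\right) + q = \left(9 w + q w\right) + q = q + 9 w + q w$)
$\left(\frac{10}{-11} - 15\right) J{\left(-1,-1 \right)} = \left(\frac{10}{-11} - 15\right) \left(-1 + 9 \left(-1\right) - -1\right) = \left(10 \left(- \frac{1}{11}\right) - 15\right) \left(-1 - 9 + 1\right) = \left(- \frac{10}{11} - 15\right) \left(-9\right) = \left(- \frac{175}{11}\right) \left(-9\right) = \frac{1575}{11}$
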